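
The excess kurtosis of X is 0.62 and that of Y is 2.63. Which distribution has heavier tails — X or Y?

Y

Higher excess kurtosis ⇒ heavier tails relative to the normal distribution.
0.62 vs 2.63: the larger is 2.63, so Y has heavier tails.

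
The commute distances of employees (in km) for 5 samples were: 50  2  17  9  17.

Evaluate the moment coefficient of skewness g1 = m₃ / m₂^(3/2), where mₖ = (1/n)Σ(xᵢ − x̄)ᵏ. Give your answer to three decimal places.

x̄ = (50 + 2 + 17 + 9 + 17) / 5 = 19.0000
deviations (xᵢ − x̄): 31.0000, -17.0000, -2.0000, -10.0000, -2.0000
Σ(xᵢ − x̄)² = 1358.0000 ⇒ m₂ = 1358.0000/5 = 271.60000
Σ(xᵢ − x̄)³ = 23862.0000 ⇒ m₃ = 23862.0000/5 = 4772.40000
m₂^(3/2) = 271.60000^(1.5) = 4476.04711
g1 = m₃ / m₂^(3/2) = 4772.40000 / 4476.04711 ≈ 1.066

1.066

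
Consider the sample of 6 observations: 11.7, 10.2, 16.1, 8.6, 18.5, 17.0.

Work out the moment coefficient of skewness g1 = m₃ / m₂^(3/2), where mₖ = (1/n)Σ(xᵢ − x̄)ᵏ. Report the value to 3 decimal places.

x̄ = (11.7 + 10.2 + 16.1 + 8.6 + 18.5 + 17.0) / 6 = 13.6833
deviations (xᵢ − x̄): -1.9833, -3.4833, 2.4167, -5.0833, 4.8167, 3.3167
Σ(xᵢ − x̄)² = 81.9483 ⇒ m₂ = 81.9483/6 = 13.65806
Σ(xᵢ − x̄)³ = -19.0756 ⇒ m₃ = -19.0756/6 = -3.17926
m₂^(3/2) = 13.65806^(1.5) = 50.47581
g1 = m₃ / m₂^(3/2) = -3.17926 / 50.47581 ≈ -0.063

-0.063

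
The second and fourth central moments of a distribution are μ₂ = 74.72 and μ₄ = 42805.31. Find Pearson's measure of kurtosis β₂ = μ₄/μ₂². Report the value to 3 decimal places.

μ₂² = 74.72² = 5583.07840
μ₄/μ₂² = 42805.31 / 5583.07840 = 7.66697
β₂ ≈ 7.667

7.667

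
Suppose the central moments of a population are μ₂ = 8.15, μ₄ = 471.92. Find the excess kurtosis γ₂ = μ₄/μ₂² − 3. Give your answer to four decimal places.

μ₂² = 8.15² = 66.42250
μ₄/μ₂² = 471.92 / 66.42250 = 7.10482
γ₂ = 7.10482 − 3 ≈ 4.1048

4.1048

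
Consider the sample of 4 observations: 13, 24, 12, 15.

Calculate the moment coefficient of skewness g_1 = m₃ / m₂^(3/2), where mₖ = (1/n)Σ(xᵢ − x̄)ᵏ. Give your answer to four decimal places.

x̄ = (13 + 24 + 12 + 15) / 4 = 16.0000
deviations (xᵢ − x̄): -3.0000, 8.0000, -4.0000, -1.0000
Σ(xᵢ − x̄)² = 90.0000 ⇒ m₂ = 90.0000/4 = 22.50000
Σ(xᵢ − x̄)³ = 420.0000 ⇒ m₃ = 420.0000/4 = 105.00000
m₂^(3/2) = 22.50000^(1.5) = 106.72687
g_1 = m₃ / m₂^(3/2) = 105.00000 / 106.72687 ≈ 0.9838

0.9838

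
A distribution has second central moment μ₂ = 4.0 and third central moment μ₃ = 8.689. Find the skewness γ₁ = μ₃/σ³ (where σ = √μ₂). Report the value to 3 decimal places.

σ = √μ₂ = √4.0 = 2.00000
σ³ = μ₂^(3/2) = 8.00000
γ₁ = μ₃/σ³ = 8.689 / 8.00000 ≈ 1.086

1.086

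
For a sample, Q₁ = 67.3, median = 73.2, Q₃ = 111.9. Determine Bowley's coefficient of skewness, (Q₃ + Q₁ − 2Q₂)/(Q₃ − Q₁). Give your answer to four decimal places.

numerator: Q₃ + Q₁ − 2Q₂ = 111.9 + 67.3 − 2×73.2 = 32.8000
denominator: Q₃ − Q₁ = 111.9 − 67.3 = 44.6000
Bowley skewness = 32.8000 / 44.6000 ≈ 0.7354

0.7354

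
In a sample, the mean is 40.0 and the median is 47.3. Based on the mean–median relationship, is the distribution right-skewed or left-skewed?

left-skewed

mean − median = 40.0 − 47.3 = -7.3
mean < median ⇒ the longer tail is on the left ⇒ left-skewed (negatively skewed).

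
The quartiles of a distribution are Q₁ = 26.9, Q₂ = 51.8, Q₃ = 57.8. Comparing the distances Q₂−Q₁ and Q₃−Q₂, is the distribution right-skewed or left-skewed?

Q₂ − Q₁ = 24.9;  Q₃ − Q₂ = 6.0
Q₂ − Q₁ > Q₃ − Q₂ ⇒ the lower half is more spread out ⇒ left-skewed.

left-skewed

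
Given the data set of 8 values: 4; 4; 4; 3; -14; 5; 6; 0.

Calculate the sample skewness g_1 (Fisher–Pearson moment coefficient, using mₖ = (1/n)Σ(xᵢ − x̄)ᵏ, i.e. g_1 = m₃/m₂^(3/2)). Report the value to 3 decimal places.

x̄ = (4 + 4 + 4 + 3 - 14 + 5 + 6 + 0) / 8 = 1.5000
deviations (xᵢ − x̄): 2.5000, 2.5000, 2.5000, 1.5000, -15.5000, 3.5000, 4.5000, -1.5000
Σ(xᵢ − x̄)² = 296.0000 ⇒ m₂ = 296.0000/8 = 37.00000
Σ(xᵢ − x̄)³ = -3543.0000 ⇒ m₃ = -3543.0000/8 = -442.87500
m₂^(3/2) = 37.00000^(1.5) = 225.06221
g_1 = m₃ / m₂^(3/2) = -442.87500 / 225.06221 ≈ -1.968

-1.968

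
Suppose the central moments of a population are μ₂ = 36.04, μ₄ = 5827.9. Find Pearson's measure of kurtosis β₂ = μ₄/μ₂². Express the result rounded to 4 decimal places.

4.4869

μ₂² = 36.04² = 1298.88160
μ₄/μ₂² = 5827.9 / 1298.88160 = 4.48686
β₂ ≈ 4.4869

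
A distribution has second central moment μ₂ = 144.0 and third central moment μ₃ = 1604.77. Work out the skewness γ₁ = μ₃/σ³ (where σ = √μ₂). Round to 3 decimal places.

σ = √μ₂ = √144.0 = 12.00000
σ³ = μ₂^(3/2) = 1728.00000
γ₁ = μ₃/σ³ = 1604.77 / 1728.00000 ≈ 0.929

0.929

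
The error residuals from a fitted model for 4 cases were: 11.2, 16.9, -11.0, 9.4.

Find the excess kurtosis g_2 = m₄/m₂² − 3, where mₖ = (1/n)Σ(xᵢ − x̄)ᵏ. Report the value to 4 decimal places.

x̄ = 6.6250
Σ(xᵢ − x̄)² = 444.8475 ⇒ m₂ = 111.21188
Σ(xᵢ − x̄)⁴ = 108141.2012 ⇒ m₄ = 27035.30030
m₂² = 12368.08114
g_2 = m₄/m₂² − 3 = 2.18589 − 3 ≈ -0.8141

-0.8141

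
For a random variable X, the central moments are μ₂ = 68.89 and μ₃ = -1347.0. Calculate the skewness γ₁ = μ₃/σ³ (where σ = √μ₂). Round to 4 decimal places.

σ = √μ₂ = √68.89 = 8.30000
σ³ = μ₂^(3/2) = 571.78700
γ₁ = μ₃/σ³ = -1347.0 / 571.78700 ≈ -2.3558

-2.3558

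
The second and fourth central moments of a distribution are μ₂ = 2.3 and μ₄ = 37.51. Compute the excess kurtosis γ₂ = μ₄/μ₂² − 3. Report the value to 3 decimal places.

μ₂² = 2.3² = 5.29000
μ₄/μ₂² = 37.51 / 5.29000 = 7.09074
γ₂ = 7.09074 − 3 ≈ 4.091

4.091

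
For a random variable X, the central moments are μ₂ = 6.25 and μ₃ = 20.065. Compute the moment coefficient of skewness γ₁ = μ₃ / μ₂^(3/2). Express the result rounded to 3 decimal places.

1.284

σ = √μ₂ = √6.25 = 2.50000
σ³ = μ₂^(3/2) = 15.62500
γ₁ = μ₃/σ³ = 20.065 / 15.62500 ≈ 1.284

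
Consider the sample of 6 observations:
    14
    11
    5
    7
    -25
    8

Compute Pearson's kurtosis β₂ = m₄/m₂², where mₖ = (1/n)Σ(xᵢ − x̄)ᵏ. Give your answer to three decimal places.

3.865

x̄ = 3.3333
Σ(xᵢ − x̄)² = 1013.3333 ⇒ m₂ = 168.88889
Σ(xᵢ − x̄)⁴ = 661515.1111 ⇒ m₄ = 110252.51852
m₂² = 28523.45679
β₂ = m₄/m₂² = 110252.51852 / 28523.45679 ≈ 3.865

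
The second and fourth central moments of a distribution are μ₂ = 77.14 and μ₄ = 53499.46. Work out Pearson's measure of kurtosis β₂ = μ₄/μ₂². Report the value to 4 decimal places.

μ₂² = 77.14² = 5950.57960
μ₄/μ₂² = 53499.46 / 5950.57960 = 8.99063
β₂ ≈ 8.9906

8.9906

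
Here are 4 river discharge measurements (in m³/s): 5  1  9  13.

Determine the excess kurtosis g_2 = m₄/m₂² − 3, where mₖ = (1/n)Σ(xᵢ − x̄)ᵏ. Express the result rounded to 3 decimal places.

x̄ = 7.0000
Σ(xᵢ − x̄)² = 80.0000 ⇒ m₂ = 20.00000
Σ(xᵢ − x̄)⁴ = 2624.0000 ⇒ m₄ = 656.00000
m₂² = 400.00000
g_2 = m₄/m₂² − 3 = 1.64000 − 3 ≈ -1.360

-1.360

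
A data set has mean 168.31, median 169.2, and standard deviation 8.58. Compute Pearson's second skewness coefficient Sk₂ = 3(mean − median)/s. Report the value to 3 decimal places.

Sk₂ = 3(168.31 − 169.2) / 8.58 = 3 × -0.8900 / 8.58
    = -2.6700 / 8.58 ≈ -0.311

-0.311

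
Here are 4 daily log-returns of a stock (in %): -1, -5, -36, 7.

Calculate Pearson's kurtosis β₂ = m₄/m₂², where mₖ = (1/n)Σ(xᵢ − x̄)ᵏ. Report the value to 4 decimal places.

x̄ = -8.7500
Σ(xᵢ − x̄)² = 1064.7500 ⇒ m₂ = 266.18750
Σ(xᵢ − x̄)⁴ = 616739.3281 ⇒ m₄ = 154184.83203
m₂² = 70855.78516
β₂ = m₄/m₂² = 154184.83203 / 70855.78516 ≈ 2.1760

2.1760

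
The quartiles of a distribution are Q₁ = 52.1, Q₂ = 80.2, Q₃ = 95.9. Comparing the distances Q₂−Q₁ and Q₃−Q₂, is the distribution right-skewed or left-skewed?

left-skewed

Q₂ − Q₁ = 28.1;  Q₃ − Q₂ = 15.7
Q₂ − Q₁ > Q₃ − Q₂ ⇒ the lower half is more spread out ⇒ left-skewed.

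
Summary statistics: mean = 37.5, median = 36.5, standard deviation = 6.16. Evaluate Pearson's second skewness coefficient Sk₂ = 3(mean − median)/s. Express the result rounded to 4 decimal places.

Sk₂ = 3(37.5 − 36.5) / 6.16 = 3 × 1.0000 / 6.16
    = 3.0000 / 6.16 ≈ 0.4870

0.4870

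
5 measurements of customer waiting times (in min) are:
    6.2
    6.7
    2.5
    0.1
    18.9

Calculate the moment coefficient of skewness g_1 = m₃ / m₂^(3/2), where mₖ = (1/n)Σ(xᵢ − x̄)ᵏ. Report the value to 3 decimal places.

x̄ = (6.2 + 6.7 + 2.5 + 0.1 + 18.9) / 5 = 6.8800
deviations (xᵢ − x̄): -0.6800, -0.1800, -4.3800, -6.7800, 12.0200
Σ(xᵢ − x̄)² = 210.1280 ⇒ m₂ = 210.1280/5 = 42.02560
Σ(xᵢ − x̄)³ = 1340.6407 ⇒ m₃ = 1340.6407/5 = 268.12814
m₂^(3/2) = 42.02560^(1.5) = 272.44001
g_1 = m₃ / m₂^(3/2) = 268.12814 / 272.44001 ≈ 0.984

0.984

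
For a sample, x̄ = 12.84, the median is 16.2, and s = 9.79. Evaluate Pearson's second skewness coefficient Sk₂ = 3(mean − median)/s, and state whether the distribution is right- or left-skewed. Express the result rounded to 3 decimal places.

-1.030, left-skewed

Sk₂ = 3(12.84 − 16.2) / 9.79 = 3 × -3.3600 / 9.79
    = -10.0800 / 9.79 ≈ -1.030
Sk₂ < 0 ⇒ mean < median ⇒ left-skewed (negative skew).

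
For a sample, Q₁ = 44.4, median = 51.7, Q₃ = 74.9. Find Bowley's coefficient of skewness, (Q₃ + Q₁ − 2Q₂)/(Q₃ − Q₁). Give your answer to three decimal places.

0.521

numerator: Q₃ + Q₁ − 2Q₂ = 74.9 + 44.4 − 2×51.7 = 15.9000
denominator: Q₃ − Q₁ = 74.9 − 44.4 = 30.5000
Bowley skewness = 15.9000 / 30.5000 ≈ 0.521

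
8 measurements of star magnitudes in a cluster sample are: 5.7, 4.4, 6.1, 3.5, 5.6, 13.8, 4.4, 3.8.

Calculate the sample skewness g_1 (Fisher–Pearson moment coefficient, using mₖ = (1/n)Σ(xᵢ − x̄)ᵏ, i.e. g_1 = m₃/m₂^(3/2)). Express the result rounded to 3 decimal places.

1.917

x̄ = (5.7 + 4.4 + 6.1 + 3.5 + 5.6 + 13.8 + 4.4 + 3.8) / 8 = 5.9125
deviations (xᵢ − x̄): -0.2125, -1.5125, 0.1875, -2.4125, -0.3125, 7.8875, -1.5125, -2.1125
Σ(xᵢ − x̄)² = 77.2488 ⇒ m₂ = 77.2488/8 = 9.65609
Σ(xᵢ − x̄)³ = 460.2802 ⇒ m₃ = 460.2802/8 = 57.53502
m₂^(3/2) = 9.65609^(1.5) = 30.00559
g_1 = m₃ / m₂^(3/2) = 57.53502 / 30.00559 ≈ 1.917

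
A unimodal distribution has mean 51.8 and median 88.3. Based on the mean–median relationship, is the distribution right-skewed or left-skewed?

left-skewed

mean − median = 51.8 − 88.3 = -36.5
mean < median ⇒ the longer tail is on the left ⇒ left-skewed (negatively skewed).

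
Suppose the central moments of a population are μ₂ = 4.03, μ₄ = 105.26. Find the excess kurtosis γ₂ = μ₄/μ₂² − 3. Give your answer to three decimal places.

3.481

μ₂² = 4.03² = 16.24090
μ₄/μ₂² = 105.26 / 16.24090 = 6.48117
γ₂ = 6.48117 − 3 ≈ 3.481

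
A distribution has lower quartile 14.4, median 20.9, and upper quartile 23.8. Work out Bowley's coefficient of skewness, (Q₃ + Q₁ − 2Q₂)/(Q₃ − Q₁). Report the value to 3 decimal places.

-0.383

numerator: Q₃ + Q₁ − 2Q₂ = 23.8 + 14.4 − 2×20.9 = -3.6000
denominator: Q₃ − Q₁ = 23.8 − 14.4 = 9.4000
Bowley skewness = -3.6000 / 9.4000 ≈ -0.383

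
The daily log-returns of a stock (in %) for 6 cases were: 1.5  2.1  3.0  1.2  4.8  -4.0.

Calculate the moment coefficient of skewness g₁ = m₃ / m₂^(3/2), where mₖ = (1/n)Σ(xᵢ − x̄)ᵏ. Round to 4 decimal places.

-0.9976

x̄ = (1.5 + 2.1 + 3.0 + 1.2 + 4.8 - 4.0) / 6 = 1.4333
deviations (xᵢ − x̄): 0.0667, 0.6667, 1.5667, -0.2333, 3.3667, -5.4333
Σ(xᵢ − x̄)² = 43.8133 ⇒ m₂ = 43.8133/6 = 7.30222
Σ(xᵢ − x̄)³ = -118.1096 ⇒ m₃ = -118.1096/6 = -19.68493
m₂^(3/2) = 7.30222^(1.5) = 19.73252
g₁ = m₃ / m₂^(3/2) = -19.68493 / 19.73252 ≈ -0.9976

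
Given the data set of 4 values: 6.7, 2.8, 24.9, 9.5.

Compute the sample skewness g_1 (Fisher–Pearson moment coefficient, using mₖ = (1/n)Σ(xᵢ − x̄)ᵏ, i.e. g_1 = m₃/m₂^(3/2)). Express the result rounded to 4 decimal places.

x̄ = (6.7 + 2.8 + 24.9 + 9.5) / 4 = 10.9750
deviations (xᵢ − x̄): -4.2750, -8.1750, 13.9250, -1.4750
Σ(xᵢ − x̄)² = 281.1875 ⇒ m₂ = 281.1875/4 = 70.29687
Σ(xᵢ − x̄)³ = 2072.4581 ⇒ m₃ = 2072.4581/4 = 518.11453
m₂^(3/2) = 70.29687^(1.5) = 589.39172
g_1 = m₃ / m₂^(3/2) = 518.11453 / 589.39172 ≈ 0.8791

0.8791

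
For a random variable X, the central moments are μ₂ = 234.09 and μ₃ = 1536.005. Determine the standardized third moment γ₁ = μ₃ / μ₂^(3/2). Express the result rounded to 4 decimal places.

0.4289

σ = √μ₂ = √234.09 = 15.30000
σ³ = μ₂^(3/2) = 3581.57700
γ₁ = μ₃/σ³ = 1536.005 / 3581.57700 ≈ 0.4289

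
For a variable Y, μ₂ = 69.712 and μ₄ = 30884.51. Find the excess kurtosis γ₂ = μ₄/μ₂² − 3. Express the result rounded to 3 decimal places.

3.355

μ₂² = 69.712² = 4859.76294
μ₄/μ₂² = 30884.51 / 4859.76294 = 6.35515
γ₂ = 6.35515 − 3 ≈ 3.355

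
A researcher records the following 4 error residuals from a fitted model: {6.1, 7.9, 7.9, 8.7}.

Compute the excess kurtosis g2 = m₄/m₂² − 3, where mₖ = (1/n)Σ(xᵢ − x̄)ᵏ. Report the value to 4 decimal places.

x̄ = 7.6500
Σ(xᵢ − x̄)² = 3.6300 ⇒ m₂ = 0.90750
Σ(xᵢ − x̄)⁴ = 6.9953 ⇒ m₄ = 1.74883
m₂² = 0.82356
g2 = m₄/m₂² − 3 = 2.12351 − 3 ≈ -0.8765

-0.8765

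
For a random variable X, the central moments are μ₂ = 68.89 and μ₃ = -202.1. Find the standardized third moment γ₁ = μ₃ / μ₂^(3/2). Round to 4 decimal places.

-0.3535

σ = √μ₂ = √68.89 = 8.30000
σ³ = μ₂^(3/2) = 571.78700
γ₁ = μ₃/σ³ = -202.1 / 571.78700 ≈ -0.3535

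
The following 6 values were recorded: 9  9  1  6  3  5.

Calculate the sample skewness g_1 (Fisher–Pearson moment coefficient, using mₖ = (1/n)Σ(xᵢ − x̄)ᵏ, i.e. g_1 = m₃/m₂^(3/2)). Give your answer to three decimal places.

x̄ = (9 + 9 + 1 + 6 + 3 + 5) / 6 = 5.5000
deviations (xᵢ − x̄): 3.5000, 3.5000, -4.5000, 0.5000, -2.5000, -0.5000
Σ(xᵢ − x̄)² = 51.5000 ⇒ m₂ = 51.5000/6 = 8.58333
Σ(xᵢ − x̄)³ = -21.0000 ⇒ m₃ = -21.0000/6 = -3.50000
m₂^(3/2) = 8.58333^(1.5) = 25.14687
g_1 = m₃ / m₂^(3/2) = -3.50000 / 25.14687 ≈ -0.139

-0.139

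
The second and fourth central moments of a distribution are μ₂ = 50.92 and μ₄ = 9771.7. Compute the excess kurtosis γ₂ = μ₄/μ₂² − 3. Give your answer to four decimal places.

μ₂² = 50.92² = 2592.84640
μ₄/μ₂² = 9771.7 / 2592.84640 = 3.76872
γ₂ = 3.76872 − 3 ≈ 0.7687

0.7687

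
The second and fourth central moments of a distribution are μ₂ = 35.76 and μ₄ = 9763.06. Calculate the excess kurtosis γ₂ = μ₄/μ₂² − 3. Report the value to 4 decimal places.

4.6347

μ₂² = 35.76² = 1278.77760
μ₄/μ₂² = 9763.06 / 1278.77760 = 7.63468
γ₂ = 7.63468 − 3 ≈ 4.6347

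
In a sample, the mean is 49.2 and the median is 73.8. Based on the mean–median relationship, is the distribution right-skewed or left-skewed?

left-skewed

mean − median = 49.2 − 73.8 = -24.6
mean < median ⇒ the longer tail is on the left ⇒ left-skewed (negatively skewed).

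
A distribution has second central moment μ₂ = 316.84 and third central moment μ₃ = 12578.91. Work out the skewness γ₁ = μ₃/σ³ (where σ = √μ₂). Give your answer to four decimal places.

2.2304

σ = √μ₂ = √316.84 = 17.80000
σ³ = μ₂^(3/2) = 5639.75200
γ₁ = μ₃/σ³ = 12578.91 / 5639.75200 ≈ 2.2304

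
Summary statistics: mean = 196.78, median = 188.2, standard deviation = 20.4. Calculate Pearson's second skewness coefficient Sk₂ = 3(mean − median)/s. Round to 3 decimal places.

1.262

Sk₂ = 3(196.78 − 188.2) / 20.4 = 3 × 8.5800 / 20.4
    = 25.7400 / 20.4 ≈ 1.262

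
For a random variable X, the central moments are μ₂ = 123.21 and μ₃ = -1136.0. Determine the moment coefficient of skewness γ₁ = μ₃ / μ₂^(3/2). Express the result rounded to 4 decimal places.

σ = √μ₂ = √123.21 = 11.10000
σ³ = μ₂^(3/2) = 1367.63100
γ₁ = μ₃/σ³ = -1136.0 / 1367.63100 ≈ -0.8306

-0.8306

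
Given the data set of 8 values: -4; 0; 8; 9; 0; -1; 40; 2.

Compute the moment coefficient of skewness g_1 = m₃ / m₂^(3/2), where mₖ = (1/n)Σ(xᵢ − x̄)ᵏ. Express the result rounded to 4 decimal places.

x̄ = (-4 + 0 + 8 + 9 + 0 - 1 + 40 + 2) / 8 = 6.7500
deviations (xᵢ − x̄): -10.7500, -6.7500, 1.2500, 2.2500, -6.7500, -7.7500, 33.2500, -4.7500
Σ(xᵢ − x̄)² = 1401.5000 ⇒ m₂ = 1401.5000/8 = 175.18750
Σ(xᵢ − x̄)³ = 34343.2500 ⇒ m₃ = 34343.2500/8 = 4292.90625
m₂^(3/2) = 175.18750^(1.5) = 2318.75398
g_1 = m₃ / m₂^(3/2) = 4292.90625 / 2318.75398 ≈ 1.8514

1.8514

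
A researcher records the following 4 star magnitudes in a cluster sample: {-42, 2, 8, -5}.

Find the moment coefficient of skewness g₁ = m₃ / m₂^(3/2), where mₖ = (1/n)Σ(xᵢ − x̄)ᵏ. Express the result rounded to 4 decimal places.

-0.9666

x̄ = (-42 + 2 + 8 - 5) / 4 = -9.2500
deviations (xᵢ − x̄): -32.7500, 11.2500, 17.2500, 4.2500
Σ(xᵢ − x̄)² = 1514.7500 ⇒ m₂ = 1514.7500/4 = 378.68750
Σ(xᵢ − x̄)³ = -28492.8750 ⇒ m₃ = -28492.8750/4 = -7123.21875
m₂^(3/2) = 378.68750^(1.5) = 7369.21886
g₁ = m₃ / m₂^(3/2) = -7123.21875 / 7369.21886 ≈ -0.9666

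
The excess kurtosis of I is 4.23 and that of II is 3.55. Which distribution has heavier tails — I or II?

I

Higher excess kurtosis ⇒ heavier tails relative to the normal distribution.
4.23 vs 3.55: the larger is 4.23, so I has heavier tails.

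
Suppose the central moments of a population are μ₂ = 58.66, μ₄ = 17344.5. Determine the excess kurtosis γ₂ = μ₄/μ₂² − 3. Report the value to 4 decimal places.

2.0405

μ₂² = 58.66² = 3440.99560
μ₄/μ₂² = 17344.5 / 3440.99560 = 5.04055
γ₂ = 5.04055 − 3 ≈ 2.0405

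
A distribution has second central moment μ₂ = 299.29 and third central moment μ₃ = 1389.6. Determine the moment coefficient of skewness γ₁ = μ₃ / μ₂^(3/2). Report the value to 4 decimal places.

σ = √μ₂ = √299.29 = 17.30000
σ³ = μ₂^(3/2) = 5177.71700
γ₁ = μ₃/σ³ = 1389.6 / 5177.71700 ≈ 0.2684

0.2684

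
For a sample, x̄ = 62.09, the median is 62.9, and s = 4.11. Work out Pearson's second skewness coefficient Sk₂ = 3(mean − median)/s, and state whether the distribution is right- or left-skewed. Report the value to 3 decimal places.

Sk₂ = 3(62.09 − 62.9) / 4.11 = 3 × -0.8100 / 4.11
    = -2.4300 / 4.11 ≈ -0.591
Sk₂ < 0 ⇒ mean < median ⇒ left-skewed (negative skew).

-0.591, left-skewed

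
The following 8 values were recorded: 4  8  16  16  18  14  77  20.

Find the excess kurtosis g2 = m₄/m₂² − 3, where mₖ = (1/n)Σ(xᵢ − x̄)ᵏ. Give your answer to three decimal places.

x̄ = 21.6250
Σ(xᵢ − x̄)² = 3699.8750 ⇒ m₂ = 462.48438
Σ(xᵢ − x̄)⁴ = 9539273.7441 ⇒ m₄ = 1192409.21802
m₂² = 213891.79712
g2 = m₄/m₂² − 3 = 5.57482 − 3 ≈ 2.575

2.575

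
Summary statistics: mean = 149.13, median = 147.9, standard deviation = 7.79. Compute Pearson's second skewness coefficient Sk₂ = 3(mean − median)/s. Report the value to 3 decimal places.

0.474

Sk₂ = 3(149.13 − 147.9) / 7.79 = 3 × 1.2300 / 7.79
    = 3.6900 / 7.79 ≈ 0.474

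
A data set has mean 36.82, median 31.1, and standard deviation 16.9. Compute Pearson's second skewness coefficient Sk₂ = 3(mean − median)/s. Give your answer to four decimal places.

Sk₂ = 3(36.82 − 31.1) / 16.9 = 3 × 5.7200 / 16.9
    = 17.1600 / 16.9 ≈ 1.0154

1.0154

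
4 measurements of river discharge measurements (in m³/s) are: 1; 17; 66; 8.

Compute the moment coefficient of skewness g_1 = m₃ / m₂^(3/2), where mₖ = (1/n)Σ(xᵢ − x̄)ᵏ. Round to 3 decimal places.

x̄ = (1 + 17 + 66 + 8) / 4 = 23.0000
deviations (xᵢ − x̄): -22.0000, -6.0000, 43.0000, -15.0000
Σ(xᵢ − x̄)² = 2594.0000 ⇒ m₂ = 2594.0000/4 = 648.50000
Σ(xᵢ − x̄)³ = 65268.0000 ⇒ m₃ = 65268.0000/4 = 16317.00000
m₂^(3/2) = 648.50000^(1.5) = 16514.48256
g_1 = m₃ / m₂^(3/2) = 16317.00000 / 16514.48256 ≈ 0.988

0.988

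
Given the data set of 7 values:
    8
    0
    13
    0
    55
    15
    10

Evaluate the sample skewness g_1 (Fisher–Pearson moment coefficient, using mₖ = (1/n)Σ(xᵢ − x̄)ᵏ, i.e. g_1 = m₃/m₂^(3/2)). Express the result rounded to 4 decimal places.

x̄ = (8 + 0 + 13 + 0 + 55 + 15 + 10) / 7 = 14.4286
deviations (xᵢ − x̄): -6.4286, -14.4286, -1.4286, -14.4286, 40.5714, 0.5714, -4.4286
Σ(xᵢ − x̄)² = 2125.7143 ⇒ m₂ = 2125.7143/7 = 303.67347
Σ(xᵢ − x̄)³ = 60419.3878 ⇒ m₃ = 60419.3878/7 = 8631.34111
m₂^(3/2) = 303.67347^(1.5) = 5291.88353
g_1 = m₃ / m₂^(3/2) = 8631.34111 / 5291.88353 ≈ 1.6311

1.6311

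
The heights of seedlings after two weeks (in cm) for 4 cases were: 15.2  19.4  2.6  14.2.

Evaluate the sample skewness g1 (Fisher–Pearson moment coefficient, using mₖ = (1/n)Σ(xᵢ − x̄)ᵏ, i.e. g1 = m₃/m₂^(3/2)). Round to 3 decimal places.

-0.806

x̄ = (15.2 + 19.4 + 2.6 + 14.2) / 4 = 12.8500
deviations (xᵢ − x̄): 2.3500, 6.5500, -10.2500, 1.3500
Σ(xᵢ − x̄)² = 155.3100 ⇒ m₂ = 155.3100/4 = 38.82750
Σ(xᵢ − x̄)³ = -780.4410 ⇒ m₃ = -780.4410/4 = -195.11025
m₂^(3/2) = 38.82750^(1.5) = 241.94082
g1 = m₃ / m₂^(3/2) = -195.11025 / 241.94082 ≈ -0.806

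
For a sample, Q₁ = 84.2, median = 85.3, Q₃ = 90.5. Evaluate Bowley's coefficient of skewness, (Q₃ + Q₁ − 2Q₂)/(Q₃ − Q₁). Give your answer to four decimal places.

numerator: Q₃ + Q₁ − 2Q₂ = 90.5 + 84.2 − 2×85.3 = 4.1000
denominator: Q₃ − Q₁ = 90.5 − 84.2 = 6.3000
Bowley skewness = 4.1000 / 6.3000 ≈ 0.6508

0.6508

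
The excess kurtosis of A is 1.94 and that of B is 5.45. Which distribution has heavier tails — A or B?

Higher excess kurtosis ⇒ heavier tails relative to the normal distribution.
1.94 vs 5.45: the larger is 5.45, so B has heavier tails.

B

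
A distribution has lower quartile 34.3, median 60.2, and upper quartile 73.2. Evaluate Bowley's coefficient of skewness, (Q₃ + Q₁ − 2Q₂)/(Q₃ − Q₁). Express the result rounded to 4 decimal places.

-0.3316

numerator: Q₃ + Q₁ − 2Q₂ = 73.2 + 34.3 − 2×60.2 = -12.9000
denominator: Q₃ − Q₁ = 73.2 − 34.3 = 38.9000
Bowley skewness = -12.9000 / 38.9000 ≈ -0.3316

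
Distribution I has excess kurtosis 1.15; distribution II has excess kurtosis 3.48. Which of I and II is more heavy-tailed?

Higher excess kurtosis ⇒ heavier tails relative to the normal distribution.
1.15 vs 3.48: the larger is 3.48, so II has heavier tails.

II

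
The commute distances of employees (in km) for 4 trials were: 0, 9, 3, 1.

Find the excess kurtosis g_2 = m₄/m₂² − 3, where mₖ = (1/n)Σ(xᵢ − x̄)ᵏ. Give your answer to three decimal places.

x̄ = 3.2500
Σ(xᵢ − x̄)² = 48.7500 ⇒ m₂ = 12.18750
Σ(xᵢ − x̄)⁴ = 1230.3281 ⇒ m₄ = 307.58203
m₂² = 148.53516
g_2 = m₄/m₂² − 3 = 2.07077 − 3 ≈ -0.929

-0.929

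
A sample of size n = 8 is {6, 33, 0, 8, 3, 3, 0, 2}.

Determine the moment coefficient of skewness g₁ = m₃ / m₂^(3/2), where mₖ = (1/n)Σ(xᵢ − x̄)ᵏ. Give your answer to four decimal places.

x̄ = (6 + 33 + 0 + 8 + 3 + 3 + 0 + 2) / 8 = 6.8750
deviations (xᵢ − x̄): -0.8750, 26.1250, -6.8750, 1.1250, -3.8750, -3.8750, -6.8750, -4.8750
Σ(xᵢ − x̄)² = 832.8750 ⇒ m₂ = 832.8750/8 = 104.10938
Σ(xᵢ − x̄)³ = 16949.3438 ⇒ m₃ = 16949.3438/8 = 2118.66797
m₂^(3/2) = 104.10938^(1.5) = 1062.26961
g₁ = m₃ / m₂^(3/2) = 2118.66797 / 1062.26961 ≈ 1.9945

1.9945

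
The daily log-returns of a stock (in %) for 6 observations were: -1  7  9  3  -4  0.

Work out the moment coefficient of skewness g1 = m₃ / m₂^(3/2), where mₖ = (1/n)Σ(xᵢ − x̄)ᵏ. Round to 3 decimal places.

x̄ = (-1 + 7 + 9 + 3 - 4 + 0) / 6 = 2.3333
deviations (xᵢ − x̄): -3.3333, 4.6667, 6.6667, 0.6667, -6.3333, -2.3333
Σ(xᵢ − x̄)² = 123.3333 ⇒ m₂ = 123.3333/6 = 20.55556
Σ(xᵢ − x̄)³ = 94.4444 ⇒ m₃ = 94.4444/6 = 15.74074
m₂^(3/2) = 20.55556^(1.5) = 93.19526
g1 = m₃ / m₂^(3/2) = 15.74074 / 93.19526 ≈ 0.169

0.169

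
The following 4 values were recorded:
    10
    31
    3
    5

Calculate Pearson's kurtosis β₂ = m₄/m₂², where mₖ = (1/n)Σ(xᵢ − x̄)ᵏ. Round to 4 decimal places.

2.1849

x̄ = 12.2500
Σ(xᵢ − x̄)² = 494.7500 ⇒ m₂ = 123.68750
Σ(xᵢ − x̄)⁴ = 133705.5781 ⇒ m₄ = 33426.39453
m₂² = 15298.59766
β₂ = m₄/m₂² = 33426.39453 / 15298.59766 ≈ 2.1849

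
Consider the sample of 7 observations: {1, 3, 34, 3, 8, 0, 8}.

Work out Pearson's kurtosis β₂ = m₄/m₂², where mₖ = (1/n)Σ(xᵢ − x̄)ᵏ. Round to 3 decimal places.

4.530

x̄ = 8.1429
Σ(xᵢ − x̄)² = 838.8571 ⇒ m₂ = 119.83673
Σ(xᵢ − x̄)⁴ = 455413.7259 ⇒ m₄ = 65059.10371
m₂² = 14360.84298
β₂ = m₄/m₂² = 65059.10371 / 14360.84298 ≈ 4.530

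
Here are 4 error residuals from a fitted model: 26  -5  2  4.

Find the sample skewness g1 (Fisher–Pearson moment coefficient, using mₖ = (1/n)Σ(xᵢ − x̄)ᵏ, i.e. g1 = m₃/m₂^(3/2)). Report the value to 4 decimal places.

x̄ = (26 - 5 + 2 + 4) / 4 = 6.7500
deviations (xᵢ − x̄): 19.2500, -11.7500, -4.7500, -2.7500
Σ(xᵢ − x̄)² = 538.7500 ⇒ m₂ = 538.7500/4 = 134.68750
Σ(xᵢ − x̄)³ = 5383.1250 ⇒ m₃ = 5383.1250/4 = 1345.78125
m₂^(3/2) = 134.68750^(1.5) = 1563.11503
g1 = m₃ / m₂^(3/2) = 1345.78125 / 1563.11503 ≈ 0.8610

0.8610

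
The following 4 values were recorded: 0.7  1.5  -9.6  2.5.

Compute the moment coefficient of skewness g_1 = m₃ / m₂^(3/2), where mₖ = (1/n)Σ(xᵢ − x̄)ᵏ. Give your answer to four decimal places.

-1.0955

x̄ = (0.7 + 1.5 - 9.6 + 2.5) / 4 = -1.2250
deviations (xᵢ − x̄): 1.9250, 2.7250, -8.3750, 3.7250
Σ(xᵢ − x̄)² = 95.1475 ⇒ m₂ = 95.1475/4 = 23.78688
Σ(xᵢ − x̄)³ = -508.3729 ⇒ m₃ = -508.3729/4 = -127.09322
m₂^(3/2) = 23.78688^(1.5) = 116.01285
g_1 = m₃ / m₂^(3/2) = -127.09322 / 116.01285 ≈ -1.0955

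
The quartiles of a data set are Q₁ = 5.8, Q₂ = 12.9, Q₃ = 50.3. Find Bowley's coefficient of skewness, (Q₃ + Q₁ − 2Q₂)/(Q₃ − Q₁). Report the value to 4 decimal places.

numerator: Q₃ + Q₁ − 2Q₂ = 50.3 + 5.8 − 2×12.9 = 30.3000
denominator: Q₃ − Q₁ = 50.3 − 5.8 = 44.5000
Bowley skewness = 30.3000 / 44.5000 ≈ 0.6809

0.6809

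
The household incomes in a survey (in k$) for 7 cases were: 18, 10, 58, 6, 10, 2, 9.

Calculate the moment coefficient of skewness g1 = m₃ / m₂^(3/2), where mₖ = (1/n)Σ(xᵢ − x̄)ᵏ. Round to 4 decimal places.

x̄ = (18 + 10 + 58 + 6 + 10 + 2 + 9) / 7 = 16.1429
deviations (xᵢ − x̄): 1.8571, -6.1429, 41.8571, -10.1429, -6.1429, -14.1429, -7.1429
Σ(xᵢ − x̄)² = 2184.8571 ⇒ m₂ = 2184.8571/7 = 312.12245
Σ(xᵢ − x̄)³ = 68640.6122 ⇒ m₃ = 68640.6122/7 = 9805.80175
m₂^(3/2) = 312.12245^(1.5) = 5514.26342
g1 = m₃ / m₂^(3/2) = 9805.80175 / 5514.26342 ≈ 1.7783

1.7783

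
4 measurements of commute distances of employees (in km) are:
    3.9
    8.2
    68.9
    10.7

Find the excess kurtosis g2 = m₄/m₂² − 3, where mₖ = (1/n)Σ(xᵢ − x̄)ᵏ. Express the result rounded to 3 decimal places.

x̄ = 22.9250
Σ(xᵢ − x̄)² = 2841.9275 ⇒ m₂ = 710.48188
Σ(xᵢ − x̄)⁴ = 4668087.4280 ⇒ m₄ = 1167021.85701
m₂² = 504784.49470
g2 = m₄/m₂² − 3 = 2.31192 − 3 ≈ -0.688

-0.688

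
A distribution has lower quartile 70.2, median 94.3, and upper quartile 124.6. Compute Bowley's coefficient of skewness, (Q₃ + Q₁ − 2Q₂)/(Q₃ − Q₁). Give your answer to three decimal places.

numerator: Q₃ + Q₁ − 2Q₂ = 124.6 + 70.2 − 2×94.3 = 6.2000
denominator: Q₃ − Q₁ = 124.6 − 70.2 = 54.4000
Bowley skewness = 6.2000 / 54.4000 ≈ 0.114

0.114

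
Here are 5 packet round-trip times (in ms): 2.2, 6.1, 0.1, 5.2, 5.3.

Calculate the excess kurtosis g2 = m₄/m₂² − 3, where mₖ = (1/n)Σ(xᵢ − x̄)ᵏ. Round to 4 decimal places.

-1.2804

x̄ = 3.7800
Σ(xᵢ − x̄)² = 25.7480 ⇒ m₂ = 5.14960
Σ(xᵢ − x̄)⁴ = 228.0027 ⇒ m₄ = 45.60053
m₂² = 26.51838
g2 = m₄/m₂² − 3 = 1.71958 − 3 ≈ -1.2804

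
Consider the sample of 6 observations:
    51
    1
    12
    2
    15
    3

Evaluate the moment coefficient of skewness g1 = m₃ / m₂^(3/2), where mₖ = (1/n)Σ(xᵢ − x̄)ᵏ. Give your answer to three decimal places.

x̄ = (51 + 1 + 12 + 2 + 15 + 3) / 6 = 14.0000
deviations (xᵢ − x̄): 37.0000, -13.0000, -2.0000, -12.0000, 1.0000, -11.0000
Σ(xᵢ − x̄)² = 1808.0000 ⇒ m₂ = 1808.0000/6 = 301.33333
Σ(xᵢ − x̄)³ = 45390.0000 ⇒ m₃ = 45390.0000/6 = 7565.00000
m₂^(3/2) = 301.33333^(1.5) = 5230.83190
g1 = m₃ / m₂^(3/2) = 7565.00000 / 5230.83190 ≈ 1.446

1.446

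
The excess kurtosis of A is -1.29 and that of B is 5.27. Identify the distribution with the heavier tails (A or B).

Higher excess kurtosis ⇒ heavier tails relative to the normal distribution.
-1.29 vs 5.27: the larger is 5.27, so B has heavier tails. (B is leptokurtic — heavier-than-normal tails; the other is platykurtic.)

B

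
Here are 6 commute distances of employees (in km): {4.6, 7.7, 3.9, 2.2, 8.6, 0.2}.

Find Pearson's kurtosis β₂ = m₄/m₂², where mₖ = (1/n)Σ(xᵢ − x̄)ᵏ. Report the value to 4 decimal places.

x̄ = 4.5333
Σ(xᵢ − x̄)² = 51.1933 ⇒ m₂ = 8.53222
Σ(xᵢ − x̄)⁴ = 756.4622 ⇒ m₄ = 126.07704
m₂² = 72.79882
β₂ = m₄/m₂² = 126.07704 / 72.79882 ≈ 1.7319

1.7319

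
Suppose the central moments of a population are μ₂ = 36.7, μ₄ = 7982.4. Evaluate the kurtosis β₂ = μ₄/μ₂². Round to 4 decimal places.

μ₂² = 36.7² = 1346.89000
μ₄/μ₂² = 7982.4 / 1346.89000 = 5.92654
β₂ ≈ 5.9265

5.9265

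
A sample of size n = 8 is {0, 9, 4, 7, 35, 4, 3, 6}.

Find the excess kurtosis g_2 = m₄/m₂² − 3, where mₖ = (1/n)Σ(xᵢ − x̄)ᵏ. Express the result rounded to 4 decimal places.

x̄ = 8.5000
Σ(xᵢ − x̄)² = 854.0000 ⇒ m₂ = 106.75000
Σ(xᵢ − x̄)⁴ = 500154.5000 ⇒ m₄ = 62519.31250
m₂² = 11395.56250
g_2 = m₄/m₂² − 3 = 5.48629 − 3 ≈ 2.4863

2.4863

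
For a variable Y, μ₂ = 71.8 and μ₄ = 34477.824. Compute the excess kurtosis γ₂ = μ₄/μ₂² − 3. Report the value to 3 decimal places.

μ₂² = 71.8² = 5155.24000
μ₄/μ₂² = 34477.824 / 5155.24000 = 6.68792
γ₂ = 6.68792 − 3 ≈ 3.688

3.688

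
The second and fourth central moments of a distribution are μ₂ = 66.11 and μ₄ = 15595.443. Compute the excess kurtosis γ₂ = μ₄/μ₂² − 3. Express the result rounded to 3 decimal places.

0.568

μ₂² = 66.11² = 4370.53210
μ₄/μ₂² = 15595.443 / 4370.53210 = 3.56832
γ₂ = 3.56832 − 3 ≈ 0.568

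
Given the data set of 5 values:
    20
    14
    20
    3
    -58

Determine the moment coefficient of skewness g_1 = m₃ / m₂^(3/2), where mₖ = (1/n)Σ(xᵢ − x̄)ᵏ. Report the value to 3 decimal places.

x̄ = (20 + 14 + 20 + 3 - 58) / 5 = -0.2000
deviations (xᵢ − x̄): 20.2000, 14.2000, 20.2000, 3.2000, -57.8000
Σ(xᵢ − x̄)² = 4368.8000 ⇒ m₂ = 4368.8000/5 = 873.76000
Σ(xᵢ − x̄)³ = -173719.6800 ⇒ m₃ = -173719.6800/5 = -34743.93600
m₂^(3/2) = 873.76000^(1.5) = 25827.84901
g_1 = m₃ / m₂^(3/2) = -34743.93600 / 25827.84901 ≈ -1.345

-1.345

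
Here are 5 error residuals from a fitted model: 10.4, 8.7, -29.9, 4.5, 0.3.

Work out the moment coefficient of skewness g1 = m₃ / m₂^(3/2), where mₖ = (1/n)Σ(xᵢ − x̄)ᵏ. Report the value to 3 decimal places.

x̄ = (10.4 + 8.7 - 29.9 + 4.5 + 0.3) / 5 = -1.2000
deviations (xᵢ − x̄): 11.6000, 9.9000, -28.7000, 5.7000, 1.5000
Σ(xᵢ − x̄)² = 1091.0000 ⇒ m₂ = 1091.0000/5 = 218.20000
Σ(xᵢ − x̄)³ = -20920.1400 ⇒ m₃ = -20920.1400/5 = -4184.02800
m₂^(3/2) = 218.20000^(1.5) = 3223.16189
g1 = m₃ / m₂^(3/2) = -4184.02800 / 3223.16189 ≈ -1.298

-1.298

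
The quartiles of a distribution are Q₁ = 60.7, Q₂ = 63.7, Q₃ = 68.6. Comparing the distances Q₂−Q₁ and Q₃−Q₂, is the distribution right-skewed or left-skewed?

Q₂ − Q₁ = 3.0;  Q₃ − Q₂ = 4.9
Q₃ − Q₂ > Q₂ − Q₁ ⇒ the upper half is more spread out ⇒ right-skewed.

right-skewed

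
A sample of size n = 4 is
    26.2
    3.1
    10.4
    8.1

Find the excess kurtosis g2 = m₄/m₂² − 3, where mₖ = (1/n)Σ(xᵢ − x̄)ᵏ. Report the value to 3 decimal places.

x̄ = 11.9500
Σ(xᵢ − x̄)² = 298.6100 ⇒ m₂ = 74.65250
Σ(xᵢ − x̄)⁴ = 47594.2714 ⇒ m₄ = 11898.56786
m₂² = 5572.99576
g2 = m₄/m₂² − 3 = 2.13504 − 3 ≈ -0.865

-0.865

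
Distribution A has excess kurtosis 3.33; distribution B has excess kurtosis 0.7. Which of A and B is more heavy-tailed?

Higher excess kurtosis ⇒ heavier tails relative to the normal distribution.
3.33 vs 0.7: the larger is 3.33, so A has heavier tails.

A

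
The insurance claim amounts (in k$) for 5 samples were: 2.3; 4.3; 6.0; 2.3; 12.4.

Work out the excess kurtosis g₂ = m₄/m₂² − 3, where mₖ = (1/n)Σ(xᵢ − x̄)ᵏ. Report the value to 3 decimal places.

-0.411

x̄ = 5.4600
Σ(xᵢ − x̄)² = 69.7720 ⇒ m₂ = 13.95440
Σ(xᵢ − x̄)⁴ = 2521.0524 ⇒ m₄ = 504.21049
m₂² = 194.72528
g₂ = m₄/m₂² − 3 = 2.58934 − 3 ≈ -0.411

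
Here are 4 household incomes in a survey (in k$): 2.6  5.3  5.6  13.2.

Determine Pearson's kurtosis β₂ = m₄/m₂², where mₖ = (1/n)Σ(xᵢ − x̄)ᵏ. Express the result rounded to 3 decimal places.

2.162

x̄ = 6.6750
Σ(xᵢ − x̄)² = 62.2275 ⇒ m₂ = 15.55687
Σ(xᵢ − x̄)⁴ = 2093.3406 ⇒ m₄ = 523.33514
m₂² = 242.01636
β₂ = m₄/m₂² = 523.33514 / 242.01636 ≈ 2.162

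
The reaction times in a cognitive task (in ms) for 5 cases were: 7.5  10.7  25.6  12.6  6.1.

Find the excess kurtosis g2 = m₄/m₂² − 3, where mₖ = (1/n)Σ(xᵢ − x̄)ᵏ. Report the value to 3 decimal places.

-0.262

x̄ = 12.5000
Σ(xᵢ − x̄)² = 240.8200 ⇒ m₂ = 48.16400
Σ(xᵢ − x̄)⁴ = 31763.2114 ⇒ m₄ = 6352.64228
m₂² = 2319.77090
g2 = m₄/m₂² − 3 = 2.73848 − 3 ≈ -0.262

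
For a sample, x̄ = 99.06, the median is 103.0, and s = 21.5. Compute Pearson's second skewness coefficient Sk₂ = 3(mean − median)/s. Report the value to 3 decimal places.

Sk₂ = 3(99.06 − 103.0) / 21.5 = 3 × -3.9400 / 21.5
    = -11.8200 / 21.5 ≈ -0.550

-0.550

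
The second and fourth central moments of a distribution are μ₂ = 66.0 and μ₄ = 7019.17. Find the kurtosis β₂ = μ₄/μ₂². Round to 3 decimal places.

μ₂² = 66.0² = 4356.00000
μ₄/μ₂² = 7019.17 / 4356.00000 = 1.61138
β₂ ≈ 1.611

1.611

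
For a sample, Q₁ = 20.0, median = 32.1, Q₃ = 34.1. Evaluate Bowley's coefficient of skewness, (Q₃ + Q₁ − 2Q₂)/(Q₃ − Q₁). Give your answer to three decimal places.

-0.716

numerator: Q₃ + Q₁ − 2Q₂ = 34.1 + 20.0 − 2×32.1 = -10.1000
denominator: Q₃ − Q₁ = 34.1 − 20.0 = 14.1000
Bowley skewness = -10.1000 / 14.1000 ≈ -0.716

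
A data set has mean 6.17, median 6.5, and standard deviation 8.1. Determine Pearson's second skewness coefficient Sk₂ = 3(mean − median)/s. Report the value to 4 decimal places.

Sk₂ = 3(6.17 − 6.5) / 8.1 = 3 × -0.3300 / 8.1
    = -0.9900 / 8.1 ≈ -0.1222

-0.1222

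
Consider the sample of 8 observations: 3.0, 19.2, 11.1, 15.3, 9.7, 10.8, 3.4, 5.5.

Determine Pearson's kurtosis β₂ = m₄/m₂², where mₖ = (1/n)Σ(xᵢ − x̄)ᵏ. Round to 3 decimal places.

x̄ = 9.7500
Σ(xᵢ − x̄)² = 226.9800 ⇒ m₂ = 28.37250
Σ(xᵢ − x̄)⁴ = 12956.3668 ⇒ m₄ = 1619.54586
m₂² = 804.99876
β₂ = m₄/m₂² = 1619.54586 / 804.99876 ≈ 2.012

2.012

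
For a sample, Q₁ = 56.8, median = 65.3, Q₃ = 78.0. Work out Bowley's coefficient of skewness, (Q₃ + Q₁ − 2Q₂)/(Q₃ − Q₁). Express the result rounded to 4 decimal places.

numerator: Q₃ + Q₁ − 2Q₂ = 78.0 + 56.8 − 2×65.3 = 4.2000
denominator: Q₃ − Q₁ = 78.0 − 56.8 = 21.2000
Bowley skewness = 4.2000 / 21.2000 ≈ 0.1981

0.1981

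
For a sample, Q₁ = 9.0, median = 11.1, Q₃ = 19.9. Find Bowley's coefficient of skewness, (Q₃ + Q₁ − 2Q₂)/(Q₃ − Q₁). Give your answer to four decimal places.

0.6147

numerator: Q₃ + Q₁ − 2Q₂ = 19.9 + 9.0 − 2×11.1 = 6.7000
denominator: Q₃ − Q₁ = 19.9 − 9.0 = 10.9000
Bowley skewness = 6.7000 / 10.9000 ≈ 0.6147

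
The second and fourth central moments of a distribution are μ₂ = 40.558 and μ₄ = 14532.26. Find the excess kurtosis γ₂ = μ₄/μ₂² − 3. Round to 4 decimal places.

μ₂² = 40.558² = 1644.95136
μ₄/μ₂² = 14532.26 / 1644.95136 = 8.83446
γ₂ = 8.83446 − 3 ≈ 5.8345

5.8345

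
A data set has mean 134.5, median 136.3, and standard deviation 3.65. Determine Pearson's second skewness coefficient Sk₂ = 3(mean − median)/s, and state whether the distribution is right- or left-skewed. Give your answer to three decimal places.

-1.479, left-skewed

Sk₂ = 3(134.5 − 136.3) / 3.65 = 3 × -1.8000 / 3.65
    = -5.4000 / 3.65 ≈ -1.479
Sk₂ < 0 ⇒ mean < median ⇒ left-skewed (negative skew).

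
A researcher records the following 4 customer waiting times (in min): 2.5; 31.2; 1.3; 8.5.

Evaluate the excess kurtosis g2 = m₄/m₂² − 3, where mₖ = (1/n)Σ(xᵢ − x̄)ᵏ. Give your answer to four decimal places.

-0.8162

x̄ = 10.8750
Σ(xᵢ − x̄)² = 580.5675 ⇒ m₂ = 145.14188
Σ(xᵢ − x̄)⁴ = 184013.1183 ⇒ m₄ = 46003.27958
m₂² = 21066.16388
g2 = m₄/m₂² − 3 = 2.18375 − 3 ≈ -0.8162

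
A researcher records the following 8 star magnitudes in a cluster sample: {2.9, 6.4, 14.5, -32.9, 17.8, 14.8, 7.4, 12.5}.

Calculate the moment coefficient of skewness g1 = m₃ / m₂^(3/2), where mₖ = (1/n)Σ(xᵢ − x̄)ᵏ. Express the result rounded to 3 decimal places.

-1.860

x̄ = (2.9 + 6.4 + 14.5 - 32.9 + 17.8 + 14.8 + 7.4 + 12.5) / 8 = 5.4250
deviations (xᵢ − x̄): -2.5250, 0.9750, 9.0750, -38.3250, 12.3750, 9.3750, 1.9750, 7.0750
Σ(xᵢ − x̄)² = 1853.4750 ⇒ m₂ = 1853.4750/8 = 231.68438
Σ(xᵢ − x̄)³ = -52478.8328 ⇒ m₃ = -52478.8328/8 = -6559.85409
m₂^(3/2) = 231.68438^(1.5) = 3526.50999
g1 = m₃ / m₂^(3/2) = -6559.85409 / 3526.50999 ≈ -1.860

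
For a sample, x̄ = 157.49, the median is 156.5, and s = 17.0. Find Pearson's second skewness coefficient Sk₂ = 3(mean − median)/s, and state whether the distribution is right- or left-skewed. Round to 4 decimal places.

0.1747, right-skewed

Sk₂ = 3(157.49 − 156.5) / 17.0 = 3 × 0.9900 / 17.0
    = 2.9700 / 17.0 ≈ 0.1747
Sk₂ > 0 ⇒ mean > median ⇒ right-skewed (positive skew).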